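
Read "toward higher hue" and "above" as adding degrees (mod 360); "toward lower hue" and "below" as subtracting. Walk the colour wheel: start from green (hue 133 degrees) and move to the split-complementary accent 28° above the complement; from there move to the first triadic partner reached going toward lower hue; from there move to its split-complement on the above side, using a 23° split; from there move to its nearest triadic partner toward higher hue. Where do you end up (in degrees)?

184°

+208° (split-comp 28° ↑): 133 + 208 = 341°
−120° (triadic ↓): 341 − 120 = 221°
+203° (split-comp 23° ↑): 221 + 203 = 424 → 424 − 360 = 64°
+120° (triadic ↑): 64 + 120 = 184°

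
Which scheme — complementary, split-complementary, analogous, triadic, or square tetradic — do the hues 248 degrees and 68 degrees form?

complementary

Sort the hues: 68°, 248°.
Successive gaps around the wheel: 180°, 180°.
Two hues 180° apart are complementary.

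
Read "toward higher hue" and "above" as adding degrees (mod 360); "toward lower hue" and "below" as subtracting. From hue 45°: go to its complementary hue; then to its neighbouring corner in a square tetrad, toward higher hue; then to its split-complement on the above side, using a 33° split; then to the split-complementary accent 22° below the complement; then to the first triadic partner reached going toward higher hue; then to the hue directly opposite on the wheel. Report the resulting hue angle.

266°

45 + 180 = 225°   (complement)
225 + 90 = 315°   (square ↑)
315 + 213 = 528 → 528 − 360 = 168°   (split-comp 33° ↑)
168 + 158 = 326°   (split-comp 22° ↓)
326 + 120 = 446 → 446 − 360 = 86°   (triadic ↑)
86 + 180 = 266°   (complement)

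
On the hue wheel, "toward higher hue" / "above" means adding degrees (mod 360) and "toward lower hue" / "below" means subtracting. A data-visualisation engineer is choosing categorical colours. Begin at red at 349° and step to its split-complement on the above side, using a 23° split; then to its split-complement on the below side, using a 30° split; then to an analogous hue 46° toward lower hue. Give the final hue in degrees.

296°

split-comp 23° ↑ +203°: 349 + 203 = 552 → 552 − 360 = 192°
split-comp 30° ↓ +150°: 192 + 150 = 342°
analog 46° ↓ −46°: 342 − 46 = 296°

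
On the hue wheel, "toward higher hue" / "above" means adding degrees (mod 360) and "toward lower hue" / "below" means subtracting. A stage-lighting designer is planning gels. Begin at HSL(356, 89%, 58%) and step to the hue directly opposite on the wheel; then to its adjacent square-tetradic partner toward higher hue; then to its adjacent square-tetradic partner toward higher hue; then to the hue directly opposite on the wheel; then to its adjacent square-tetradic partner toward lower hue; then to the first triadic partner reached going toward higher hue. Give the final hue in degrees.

206°

complement +180°: 356 + 180 = 536 → 536 − 360 = 176°
square ↑ +90°: 176 + 90 = 266°
square ↑ +90°: 266 + 90 = 356°
complement +180°: 356 + 180 = 536 → 536 − 360 = 176°
square ↓ −90°: 176 − 90 = 86°
triadic ↑ +120°: 86 + 120 = 206°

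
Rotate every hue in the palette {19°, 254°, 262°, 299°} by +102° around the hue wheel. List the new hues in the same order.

19 + 102 = 121°
254 + 102 = 356°
262 + 102 = 364 → 364 − 360 = 4°
299 + 102 = 401 → 401 − 360 = 41°

121°, 356°, 4°, 41°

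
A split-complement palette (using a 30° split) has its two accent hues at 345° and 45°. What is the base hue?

195°

The accents sit 30° either side of the complement, so the complement is their short-arc midpoint on the wheel.
Short-arc midpoint of 345° and 45°: 15°.
Base is 180° from the complement: 15 − 180 = -165 → -165 + 360 = 195°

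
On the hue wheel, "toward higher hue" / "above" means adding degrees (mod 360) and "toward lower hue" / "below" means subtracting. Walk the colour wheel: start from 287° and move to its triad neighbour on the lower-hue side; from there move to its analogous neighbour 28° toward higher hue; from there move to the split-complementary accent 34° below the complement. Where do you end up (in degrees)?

triadic ↓ −120°: 287 − 120 = 167°
analog 28° ↑ +28°: 167 + 28 = 195°
split-comp 34° ↓ +146°: 195 + 146 = 341°

341°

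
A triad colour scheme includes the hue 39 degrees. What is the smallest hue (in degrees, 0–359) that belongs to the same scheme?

39°

A triad places three hues 120° apart.
The full set through 39° is {39°, 159°, 279°}.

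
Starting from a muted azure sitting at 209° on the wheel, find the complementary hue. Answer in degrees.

The complement sits 180° across the wheel.
209 + 180 = 389 → 389 − 360 = 29°

29°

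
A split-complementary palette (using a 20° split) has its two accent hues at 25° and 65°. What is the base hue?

225°

The accents sit 20° either side of the complement, so the complement is their short-arc midpoint on the wheel.
Short-arc midpoint of 25° and 65°: 45°.
Base is 180° from the complement: 45 − 180 = -135 → -135 + 360 = 225°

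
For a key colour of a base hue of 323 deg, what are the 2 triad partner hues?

83° and 203°

A triad places three hues 120° apart.
323 + 120 = 443 → 443 − 360 = 83°
323 + 240 = 563 → 563 − 360 = 203°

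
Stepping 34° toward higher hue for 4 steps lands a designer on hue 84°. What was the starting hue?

4 steps of 34° (toward higher hue) give a net shift of +136°.
Start = end − shift: 84 − 136 = -52 → -52 + 360 = 308°

308°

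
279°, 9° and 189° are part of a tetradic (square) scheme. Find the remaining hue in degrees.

99°

A square tetradic scheme places four hues every 90°.
The full set through 9° is {9°, 99°, 189°, 279°}.
Given {9°, 189°, 279°}, the missing hue is 99°.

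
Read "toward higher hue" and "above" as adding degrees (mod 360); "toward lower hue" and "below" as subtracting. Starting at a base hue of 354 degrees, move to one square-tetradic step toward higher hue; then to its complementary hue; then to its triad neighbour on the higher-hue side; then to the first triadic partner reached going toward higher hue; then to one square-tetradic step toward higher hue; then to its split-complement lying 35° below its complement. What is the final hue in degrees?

+90° (square ↑): 354 + 90 = 444 → 444 − 360 = 84°
+180° (complement): 84 + 180 = 264°
+120° (triadic ↑): 264 + 120 = 384 → 384 − 360 = 24°
+120° (triadic ↑): 24 + 120 = 144°
+90° (square ↑): 144 + 90 = 234°
+145° (split-comp 35° ↓): 234 + 145 = 379 → 379 − 360 = 19°

19°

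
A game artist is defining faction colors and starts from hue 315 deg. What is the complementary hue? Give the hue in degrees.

135°

The complement sits 180° across the wheel.
315 + 180 = 495 → 495 − 360 = 135°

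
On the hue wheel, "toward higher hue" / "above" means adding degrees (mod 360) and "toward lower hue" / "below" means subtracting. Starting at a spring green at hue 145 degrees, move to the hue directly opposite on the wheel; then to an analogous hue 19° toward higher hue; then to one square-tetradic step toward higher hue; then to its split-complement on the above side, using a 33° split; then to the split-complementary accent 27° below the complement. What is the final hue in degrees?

80°

145 + 180 = 325°   (complement)
325 + 19 = 344°   (analog 19° ↑)
344 + 90 = 434 → 434 − 360 = 74°   (square ↑)
74 + 213 = 287°   (split-comp 33° ↑)
287 + 153 = 440 → 440 − 360 = 80°   (split-comp 27° ↓)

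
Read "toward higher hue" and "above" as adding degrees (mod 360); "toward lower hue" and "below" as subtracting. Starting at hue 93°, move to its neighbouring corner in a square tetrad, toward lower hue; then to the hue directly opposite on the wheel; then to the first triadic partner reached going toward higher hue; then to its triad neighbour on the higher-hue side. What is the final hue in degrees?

63°

−90° (square ↓): 93 − 90 = 3°
+180° (complement): 3 + 180 = 183°
+120° (triadic ↑): 183 + 120 = 303°
+120° (triadic ↑): 303 + 120 = 423 → 423 − 360 = 63°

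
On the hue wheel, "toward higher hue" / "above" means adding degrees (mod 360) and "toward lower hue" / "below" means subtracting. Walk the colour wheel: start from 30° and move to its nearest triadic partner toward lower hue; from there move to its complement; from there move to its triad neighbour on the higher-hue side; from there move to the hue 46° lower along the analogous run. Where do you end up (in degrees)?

164°

triadic ↓ −120°: 30 − 120 = -90 → -90 + 360 = 270°
complement +180°: 270 + 180 = 450 → 450 − 360 = 90°
triadic ↑ +120°: 90 + 120 = 210°
analog 46° ↓ −46°: 210 − 46 = 164°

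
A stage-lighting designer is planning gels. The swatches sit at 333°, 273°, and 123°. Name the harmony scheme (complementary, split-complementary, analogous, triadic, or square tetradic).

split-complementary

Sort the hues: 123°, 273°, 333°.
Successive gaps around the wheel: 150°, 60°, 150°.
Two 150° gaps and one 60° gap — a base hue opposite a pair of accents 30° either side of its complement — is the split-complementary pattern.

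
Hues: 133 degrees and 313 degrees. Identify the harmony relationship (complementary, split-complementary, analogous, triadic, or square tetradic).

complementary

Sort the hues: 133°, 313°.
Successive gaps around the wheel: 180°, 180°.
Two hues 180° apart are complementary.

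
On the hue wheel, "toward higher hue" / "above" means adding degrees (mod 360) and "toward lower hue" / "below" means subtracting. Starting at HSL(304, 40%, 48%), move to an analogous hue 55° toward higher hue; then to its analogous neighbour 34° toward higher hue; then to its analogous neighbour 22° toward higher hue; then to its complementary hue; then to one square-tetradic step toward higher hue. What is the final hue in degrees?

325°

304 + 55 = 359°   (analog 55° ↑)
359 + 34 = 393 → 393 − 360 = 33°   (analog 34° ↑)
33 + 22 = 55°   (analog 22° ↑)
55 + 180 = 235°   (complement)
235 + 90 = 325°   (square ↑)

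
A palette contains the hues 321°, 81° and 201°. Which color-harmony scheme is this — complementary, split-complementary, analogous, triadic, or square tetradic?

Sort the hues: 81°, 201°, 321°.
Successive gaps around the wheel: 120°, 120°, 120°.
Three hues equally spaced 120° apart form a triad.

triadic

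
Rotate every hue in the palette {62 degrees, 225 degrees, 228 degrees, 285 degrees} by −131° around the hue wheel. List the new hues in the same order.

291°, 94°, 97°, 154°

62 − 131 = -69 → -69 + 360 = 291°
225 − 131 = 94°
228 − 131 = 97°
285 − 131 = 154°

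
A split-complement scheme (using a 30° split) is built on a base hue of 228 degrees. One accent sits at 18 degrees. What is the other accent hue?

Split-complementary hues sit 30° either side of the complement.
Complement of the base 228°: 228 + 180 = 408 → 408 − 360 = 48°
The given accent 18° is 30° one side of 48°; the other accent sits 30° the other side: 48 + 30 = 78°

78°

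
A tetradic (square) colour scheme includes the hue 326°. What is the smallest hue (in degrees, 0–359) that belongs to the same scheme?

A square tetradic scheme places four hues every 90°.
The full set through 326° is {56°, 146°, 236°, 326°}.

56°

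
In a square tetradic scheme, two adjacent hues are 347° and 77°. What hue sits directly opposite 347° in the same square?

167°

A square tetradic scheme places four hues 90° apart; opposite corners are 180° apart.
347 + 180 = 527 → 527 − 360 = 167°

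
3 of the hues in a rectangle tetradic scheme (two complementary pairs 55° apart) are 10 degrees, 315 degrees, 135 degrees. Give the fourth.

190°

A rectangular tetradic uses two complementary pairs 55° apart: offsets 0°, 55°, 180°, 235°.
Among {10°, 135°, 315°}, 135° and 315° are a 180° pair.
The remaining hue 10° needs its own complement: 10 + 180 = 190°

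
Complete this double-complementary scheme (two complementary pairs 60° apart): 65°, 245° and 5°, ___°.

185°

A rectangular tetradic uses two complementary pairs 60° apart: offsets 0°, 60°, 180°, 240°.
Among {5°, 65°, 245°}, 65° and 245° are a 180° pair.
The remaining hue 5° needs its own complement: 5 + 180 = 185°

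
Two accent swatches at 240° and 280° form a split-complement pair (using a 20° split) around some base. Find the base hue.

80°

The accents sit 20° either side of the complement, so the complement is their short-arc midpoint on the wheel.
Short-arc midpoint of 240° and 280°: 260°.
Base is 180° from the complement: 260 − 180 = 80°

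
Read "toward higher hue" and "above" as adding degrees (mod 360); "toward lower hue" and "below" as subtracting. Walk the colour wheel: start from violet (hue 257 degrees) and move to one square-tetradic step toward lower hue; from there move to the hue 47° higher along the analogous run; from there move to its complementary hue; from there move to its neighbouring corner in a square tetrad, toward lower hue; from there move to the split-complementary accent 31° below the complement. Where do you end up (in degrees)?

square ↓ −90°: 257 − 90 = 167°
analog 47° ↑ +47°: 167 + 47 = 214°
complement +180°: 214 + 180 = 394 → 394 − 360 = 34°
square ↓ −90°: 34 − 90 = -56 → -56 + 360 = 304°
split-comp 31° ↓ +149°: 304 + 149 = 453 → 453 − 360 = 93°

93°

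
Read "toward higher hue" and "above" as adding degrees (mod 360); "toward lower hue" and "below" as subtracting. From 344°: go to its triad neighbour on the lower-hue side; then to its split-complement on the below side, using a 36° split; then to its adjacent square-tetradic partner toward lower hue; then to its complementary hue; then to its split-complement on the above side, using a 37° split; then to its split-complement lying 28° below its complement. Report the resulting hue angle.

−120° (triadic ↓): 344 − 120 = 224°
+144° (split-comp 36° ↓): 224 + 144 = 368 → 368 − 360 = 8°
−90° (square ↓): 8 − 90 = -82 → -82 + 360 = 278°
+180° (complement): 278 + 180 = 458 → 458 − 360 = 98°
+217° (split-comp 37° ↑): 98 + 217 = 315°
+152° (split-comp 28° ↓): 315 + 152 = 467 → 467 − 360 = 107°

107°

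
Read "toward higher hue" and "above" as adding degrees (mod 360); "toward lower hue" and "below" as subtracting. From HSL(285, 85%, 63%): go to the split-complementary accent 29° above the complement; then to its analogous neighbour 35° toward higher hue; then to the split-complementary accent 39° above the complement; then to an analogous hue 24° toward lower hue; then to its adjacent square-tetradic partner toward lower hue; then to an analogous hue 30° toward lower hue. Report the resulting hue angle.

244°

split-comp 29° ↑ +209°: 285 + 209 = 494 → 494 − 360 = 134°
analog 35° ↑ +35°: 134 + 35 = 169°
split-comp 39° ↑ +219°: 169 + 219 = 388 → 388 − 360 = 28°
analog 24° ↓ −24°: 28 − 24 = 4°
square ↓ −90°: 4 − 90 = -86 → -86 + 360 = 274°
analog 30° ↓ −30°: 274 − 30 = 244°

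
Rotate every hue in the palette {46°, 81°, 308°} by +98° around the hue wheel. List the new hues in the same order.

46 + 98 = 144°
81 + 98 = 179°
308 + 98 = 406 → 406 − 360 = 46°

144°, 179°, 46°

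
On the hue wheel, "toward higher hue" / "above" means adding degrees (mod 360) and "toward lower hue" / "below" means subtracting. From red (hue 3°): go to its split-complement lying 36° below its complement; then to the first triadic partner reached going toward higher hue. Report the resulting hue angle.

3 + 144 = 147°   (split-comp 36° ↓)
147 + 120 = 267°   (triadic ↑)

267°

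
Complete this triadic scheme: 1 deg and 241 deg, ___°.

A triad places three hues 120° apart.
The full set through 1° is {1°, 121°, 241°}.
Given {1°, 241°}, the missing hue is 121°.

121°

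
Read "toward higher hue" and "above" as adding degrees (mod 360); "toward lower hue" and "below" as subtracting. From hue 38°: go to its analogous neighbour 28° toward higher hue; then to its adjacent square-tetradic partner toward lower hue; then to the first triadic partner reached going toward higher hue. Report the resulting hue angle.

38 + 28 = 66°   (analog 28° ↑)
66 − 90 = -24 → -24 + 360 = 336°   (square ↓)
336 + 120 = 456 → 456 − 360 = 96°   (triadic ↑)

96°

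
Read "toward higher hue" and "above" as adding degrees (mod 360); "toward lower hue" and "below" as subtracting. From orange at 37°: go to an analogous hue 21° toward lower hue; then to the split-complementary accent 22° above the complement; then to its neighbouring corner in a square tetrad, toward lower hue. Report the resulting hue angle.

128°

37 − 21 = 16°   (analog 21° ↓)
16 + 202 = 218°   (split-comp 22° ↑)
218 − 90 = 128°   (square ↓)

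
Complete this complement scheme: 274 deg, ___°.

The complement sits 180° across the wheel.
The full set through 274° is {94°, 274°}.
Given {274°}, the missing hue is 94°.

94°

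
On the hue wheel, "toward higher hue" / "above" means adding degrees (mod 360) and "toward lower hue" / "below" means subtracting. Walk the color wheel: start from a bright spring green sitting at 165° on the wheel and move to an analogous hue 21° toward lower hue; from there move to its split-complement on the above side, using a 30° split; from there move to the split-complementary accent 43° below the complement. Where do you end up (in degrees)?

131°

analog 21° ↓ −21°: 165 − 21 = 144°
split-comp 30° ↑ +210°: 144 + 210 = 354°
split-comp 43° ↓ +137°: 354 + 137 = 491 → 491 − 360 = 131°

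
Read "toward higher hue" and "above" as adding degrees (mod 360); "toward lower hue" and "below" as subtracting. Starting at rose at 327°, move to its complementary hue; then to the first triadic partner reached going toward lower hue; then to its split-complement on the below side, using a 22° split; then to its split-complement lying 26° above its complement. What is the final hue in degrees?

31°

complement +180°: 327 + 180 = 507 → 507 − 360 = 147°
triadic ↓ −120°: 147 − 120 = 27°
split-comp 22° ↓ +158°: 27 + 158 = 185°
split-comp 26° ↑ +206°: 185 + 206 = 391 → 391 − 360 = 31°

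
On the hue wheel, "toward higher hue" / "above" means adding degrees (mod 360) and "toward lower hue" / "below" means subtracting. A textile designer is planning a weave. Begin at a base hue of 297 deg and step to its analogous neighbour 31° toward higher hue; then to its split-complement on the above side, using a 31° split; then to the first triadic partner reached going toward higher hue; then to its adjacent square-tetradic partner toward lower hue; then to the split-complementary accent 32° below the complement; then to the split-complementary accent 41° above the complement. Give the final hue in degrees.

218°

297 + 31 = 328°   (analog 31° ↑)
328 + 211 = 539 → 539 − 360 = 179°   (split-comp 31° ↑)
179 + 120 = 299°   (triadic ↑)
299 − 90 = 209°   (square ↓)
209 + 148 = 357°   (split-comp 32° ↓)
357 + 221 = 578 → 578 − 360 = 218°   (split-comp 41° ↑)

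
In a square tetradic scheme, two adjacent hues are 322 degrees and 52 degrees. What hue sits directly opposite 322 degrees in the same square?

A square tetradic scheme places four hues 90° apart; opposite corners are 180° apart.
322 + 180 = 502 → 502 − 360 = 142°

142°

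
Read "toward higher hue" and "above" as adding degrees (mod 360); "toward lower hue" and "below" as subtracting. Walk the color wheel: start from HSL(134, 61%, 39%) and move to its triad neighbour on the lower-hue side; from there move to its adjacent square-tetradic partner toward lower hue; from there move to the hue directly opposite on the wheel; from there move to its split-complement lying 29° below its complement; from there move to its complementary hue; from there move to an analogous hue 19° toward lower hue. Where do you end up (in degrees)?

56°

134 − 120 = 14°   (triadic ↓)
14 − 90 = -76 → -76 + 360 = 284°   (square ↓)
284 + 180 = 464 → 464 − 360 = 104°   (complement)
104 + 151 = 255°   (split-comp 29° ↓)
255 + 180 = 435 → 435 − 360 = 75°   (complement)
75 − 19 = 56°   (analog 19° ↓)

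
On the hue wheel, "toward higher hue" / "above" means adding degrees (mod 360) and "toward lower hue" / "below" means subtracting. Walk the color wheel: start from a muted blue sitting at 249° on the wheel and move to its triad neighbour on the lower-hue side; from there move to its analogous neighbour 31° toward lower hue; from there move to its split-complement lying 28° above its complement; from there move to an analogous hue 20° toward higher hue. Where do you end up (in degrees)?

326°

triadic ↓ −120°: 249 − 120 = 129°
analog 31° ↓ −31°: 129 − 31 = 98°
split-comp 28° ↑ +208°: 98 + 208 = 306°
analog 20° ↑ +20°: 306 + 20 = 326°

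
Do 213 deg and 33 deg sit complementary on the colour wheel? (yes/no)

Angular distance: |213 − 33| = 180 = 180°.
Complementary requires 180°.

yes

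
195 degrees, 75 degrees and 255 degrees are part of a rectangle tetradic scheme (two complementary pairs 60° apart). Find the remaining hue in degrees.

15°

A rectangular tetradic uses two complementary pairs 60° apart: offsets 0°, 60°, 180°, 240°.
Among {75°, 195°, 255°}, 75° and 255° are a 180° pair.
The remaining hue 195° needs its own complement: 195 + 180 = 375 → 375 − 360 = 15°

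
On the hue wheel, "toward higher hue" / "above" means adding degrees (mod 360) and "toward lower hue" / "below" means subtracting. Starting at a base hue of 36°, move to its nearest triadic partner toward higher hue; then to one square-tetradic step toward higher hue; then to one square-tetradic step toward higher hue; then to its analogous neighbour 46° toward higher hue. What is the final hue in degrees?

22°

triadic ↑ +120°: 36 + 120 = 156°
square ↑ +90°: 156 + 90 = 246°
square ↑ +90°: 246 + 90 = 336°
analog 46° ↑ +46°: 336 + 46 = 382 → 382 − 360 = 22°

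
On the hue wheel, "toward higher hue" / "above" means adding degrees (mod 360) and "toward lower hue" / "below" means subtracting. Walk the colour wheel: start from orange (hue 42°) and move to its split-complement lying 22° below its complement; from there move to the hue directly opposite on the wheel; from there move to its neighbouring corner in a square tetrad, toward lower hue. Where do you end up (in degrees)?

290°

split-comp 22° ↓ +158°: 42 + 158 = 200°
complement +180°: 200 + 180 = 380 → 380 − 360 = 20°
square ↓ −90°: 20 − 90 = -70 → -70 + 360 = 290°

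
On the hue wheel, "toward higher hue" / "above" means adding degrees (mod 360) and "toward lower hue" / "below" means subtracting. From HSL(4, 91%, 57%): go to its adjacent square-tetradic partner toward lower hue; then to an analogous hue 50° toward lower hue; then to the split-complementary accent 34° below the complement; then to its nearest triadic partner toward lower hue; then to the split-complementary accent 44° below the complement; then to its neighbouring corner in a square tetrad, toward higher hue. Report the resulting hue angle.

116°

−90° (square ↓): 4 − 90 = -86 → -86 + 360 = 274°
−50° (analog 50° ↓): 274 − 50 = 224°
+146° (split-comp 34° ↓): 224 + 146 = 370 → 370 − 360 = 10°
−120° (triadic ↓): 10 − 120 = -110 → -110 + 360 = 250°
+136° (split-comp 44° ↓): 250 + 136 = 386 → 386 − 360 = 26°
+90° (square ↑): 26 + 90 = 116°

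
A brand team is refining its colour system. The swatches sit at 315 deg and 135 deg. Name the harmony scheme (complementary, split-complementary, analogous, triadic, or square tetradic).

Sort the hues: 135°, 315°.
Successive gaps around the wheel: 180°, 180°.
Two hues 180° apart are complementary.

complementary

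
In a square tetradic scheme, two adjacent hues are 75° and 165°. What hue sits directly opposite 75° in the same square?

255°

A square tetradic scheme places four hues 90° apart; opposite corners are 180° apart.
75 + 180 = 255°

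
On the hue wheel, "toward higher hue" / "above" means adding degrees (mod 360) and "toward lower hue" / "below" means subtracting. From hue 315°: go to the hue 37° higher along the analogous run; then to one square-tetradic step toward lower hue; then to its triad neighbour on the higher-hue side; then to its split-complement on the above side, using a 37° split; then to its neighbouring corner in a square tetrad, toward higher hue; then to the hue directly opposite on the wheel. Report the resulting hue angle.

315 + 37 = 352°   (analog 37° ↑)
352 − 90 = 262°   (square ↓)
262 + 120 = 382 → 382 − 360 = 22°   (triadic ↑)
22 + 217 = 239°   (split-comp 37° ↑)
239 + 90 = 329°   (square ↑)
329 + 180 = 509 → 509 − 360 = 149°   (complement)

149°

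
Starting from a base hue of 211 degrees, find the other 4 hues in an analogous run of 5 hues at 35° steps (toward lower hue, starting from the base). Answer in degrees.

176°, 141°, 106°, and 71°

Analogous hues sit every 35° along the wheel.
211 − 35 = 176°
211 − 70 = 141°
211 − 105 = 106°
211 − 140 = 71°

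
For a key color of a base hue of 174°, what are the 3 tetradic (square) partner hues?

264°, 354°, and 84°

A square tetradic scheme places four hues every 90°.
174 + 90 = 264°
174 + 180 = 354°
174 + 270 = 444 → 444 − 360 = 84°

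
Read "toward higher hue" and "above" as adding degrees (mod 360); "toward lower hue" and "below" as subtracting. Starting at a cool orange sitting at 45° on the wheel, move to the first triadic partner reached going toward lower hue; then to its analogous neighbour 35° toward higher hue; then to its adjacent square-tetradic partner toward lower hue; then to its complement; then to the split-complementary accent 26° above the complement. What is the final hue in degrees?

45 − 120 = -75 → -75 + 360 = 285°   (triadic ↓)
285 + 35 = 320°   (analog 35° ↑)
320 − 90 = 230°   (square ↓)
230 + 180 = 410 → 410 − 360 = 50°   (complement)
50 + 206 = 256°   (split-comp 26° ↑)

256°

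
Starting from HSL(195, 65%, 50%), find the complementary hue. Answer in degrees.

15°

The complement sits 180° across the wheel.
195 + 180 = 375 → 375 − 360 = 15°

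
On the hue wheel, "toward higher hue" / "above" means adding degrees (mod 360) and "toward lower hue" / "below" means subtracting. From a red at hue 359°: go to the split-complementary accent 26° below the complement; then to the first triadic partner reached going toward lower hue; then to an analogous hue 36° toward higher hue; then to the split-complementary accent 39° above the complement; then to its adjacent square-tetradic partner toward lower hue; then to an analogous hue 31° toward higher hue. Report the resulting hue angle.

split-comp 26° ↓ +154°: 359 + 154 = 513 → 513 − 360 = 153°
triadic ↓ −120°: 153 − 120 = 33°
analog 36° ↑ +36°: 33 + 36 = 69°
split-comp 39° ↑ +219°: 69 + 219 = 288°
square ↓ −90°: 288 − 90 = 198°
analog 31° ↑ +31°: 198 + 31 = 229°

229°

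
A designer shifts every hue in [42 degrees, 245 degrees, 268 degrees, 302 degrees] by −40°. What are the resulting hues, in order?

2°, 205°, 228°, 262°

42 − 40 = 2°
245 − 40 = 205°
268 − 40 = 228°
302 − 40 = 262°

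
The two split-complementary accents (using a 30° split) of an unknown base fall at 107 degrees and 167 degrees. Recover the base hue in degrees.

317°

The accents sit 30° either side of the complement, so the complement is their short-arc midpoint on the wheel.
Short-arc midpoint of 107° and 167°: 137°.
Base is 180° from the complement: 137 − 180 = -43 → -43 + 360 = 317°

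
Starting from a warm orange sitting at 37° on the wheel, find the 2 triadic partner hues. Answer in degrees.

A triad places three hues 120° apart.
37 + 120 = 157°
37 + 240 = 277°

157° and 277°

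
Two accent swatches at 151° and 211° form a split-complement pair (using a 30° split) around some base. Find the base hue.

1°

The accents sit 30° either side of the complement, so the complement is their short-arc midpoint on the wheel.
Short-arc midpoint of 151° and 211°: 181°.
Base is 180° from the complement: 181 − 180 = 1°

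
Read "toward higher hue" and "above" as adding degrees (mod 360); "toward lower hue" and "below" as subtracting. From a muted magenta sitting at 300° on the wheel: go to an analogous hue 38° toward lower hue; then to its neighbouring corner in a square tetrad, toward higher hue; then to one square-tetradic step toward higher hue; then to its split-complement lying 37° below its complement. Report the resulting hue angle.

225°

−38° (analog 38° ↓): 300 − 38 = 262°
+90° (square ↑): 262 + 90 = 352°
+90° (square ↑): 352 + 90 = 442 → 442 − 360 = 82°
+143° (split-comp 37° ↓): 82 + 143 = 225°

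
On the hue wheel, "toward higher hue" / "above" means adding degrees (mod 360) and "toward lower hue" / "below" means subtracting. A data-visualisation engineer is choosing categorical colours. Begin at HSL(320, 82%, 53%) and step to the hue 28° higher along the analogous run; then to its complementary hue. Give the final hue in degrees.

168°

320 + 28 = 348°   (analog 28° ↑)
348 + 180 = 528 → 528 − 360 = 168°   (complement)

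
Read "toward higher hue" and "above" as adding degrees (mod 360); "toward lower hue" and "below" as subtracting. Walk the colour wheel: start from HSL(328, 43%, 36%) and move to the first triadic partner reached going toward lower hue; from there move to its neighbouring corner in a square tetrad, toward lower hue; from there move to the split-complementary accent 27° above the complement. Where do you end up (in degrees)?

triadic ↓ −120°: 328 − 120 = 208°
square ↓ −90°: 208 − 90 = 118°
split-comp 27° ↑ +207°: 118 + 207 = 325°

325°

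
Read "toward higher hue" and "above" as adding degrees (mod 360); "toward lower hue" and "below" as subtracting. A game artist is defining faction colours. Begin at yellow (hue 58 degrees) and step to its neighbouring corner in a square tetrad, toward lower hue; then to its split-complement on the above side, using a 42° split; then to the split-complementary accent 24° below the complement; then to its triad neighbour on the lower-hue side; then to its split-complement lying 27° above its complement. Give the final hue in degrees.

73°

−90° (square ↓): 58 − 90 = -32 → -32 + 360 = 328°
+222° (split-comp 42° ↑): 328 + 222 = 550 → 550 − 360 = 190°
+156° (split-comp 24° ↓): 190 + 156 = 346°
−120° (triadic ↓): 346 − 120 = 226°
+207° (split-comp 27° ↑): 226 + 207 = 433 → 433 − 360 = 73°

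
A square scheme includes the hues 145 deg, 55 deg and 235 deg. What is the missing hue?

A square tetradic scheme places four hues every 90°.
The full set through 55° is {55°, 145°, 235°, 325°}.
Given {55°, 145°, 235°}, the missing hue is 325°.

325°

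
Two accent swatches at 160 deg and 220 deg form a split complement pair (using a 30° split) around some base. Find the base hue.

10°

The accents sit 30° either side of the complement, so the complement is their short-arc midpoint on the wheel.
Short-arc midpoint of 160° and 220°: 190°.
Base is 180° from the complement: 190 − 180 = 10°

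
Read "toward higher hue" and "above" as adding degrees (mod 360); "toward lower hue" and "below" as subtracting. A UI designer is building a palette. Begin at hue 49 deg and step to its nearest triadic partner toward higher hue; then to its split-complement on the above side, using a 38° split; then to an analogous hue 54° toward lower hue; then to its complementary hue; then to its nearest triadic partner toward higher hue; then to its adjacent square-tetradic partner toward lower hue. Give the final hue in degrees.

183°

49 + 120 = 169°   (triadic ↑)
169 + 218 = 387 → 387 − 360 = 27°   (split-comp 38° ↑)
27 − 54 = -27 → -27 + 360 = 333°   (analog 54° ↓)
333 + 180 = 513 → 513 − 360 = 153°   (complement)
153 + 120 = 273°   (triadic ↑)
273 − 90 = 183°   (square ↓)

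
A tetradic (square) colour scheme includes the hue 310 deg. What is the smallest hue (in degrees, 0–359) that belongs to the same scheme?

A square tetradic scheme places four hues every 90°.
The full set through 310° is {40°, 130°, 220°, 310°}.

40°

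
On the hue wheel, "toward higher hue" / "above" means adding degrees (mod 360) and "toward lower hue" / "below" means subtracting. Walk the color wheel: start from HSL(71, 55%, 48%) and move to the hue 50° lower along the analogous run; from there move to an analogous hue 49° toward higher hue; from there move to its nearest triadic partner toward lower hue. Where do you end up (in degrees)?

analog 50° ↓ −50°: 71 − 50 = 21°
analog 49° ↑ +49°: 21 + 49 = 70°
triadic ↓ −120°: 70 − 120 = -50 → -50 + 360 = 310°

310°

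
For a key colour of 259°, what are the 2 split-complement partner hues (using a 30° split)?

49° and 109°

Split-complementary hues sit 30° either side of the complement.
Complement of 259°: 259 + 180 = 439 → 439 − 360 = 79°
79 − 30 = 49°
79 + 30 = 109°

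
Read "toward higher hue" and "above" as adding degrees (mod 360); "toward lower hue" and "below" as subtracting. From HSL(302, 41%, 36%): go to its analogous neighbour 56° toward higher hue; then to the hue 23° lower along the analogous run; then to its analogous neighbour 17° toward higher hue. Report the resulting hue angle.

analog 56° ↑ +56°: 302 + 56 = 358°
analog 23° ↓ −23°: 358 − 23 = 335°
analog 17° ↑ +17°: 335 + 17 = 352°

352°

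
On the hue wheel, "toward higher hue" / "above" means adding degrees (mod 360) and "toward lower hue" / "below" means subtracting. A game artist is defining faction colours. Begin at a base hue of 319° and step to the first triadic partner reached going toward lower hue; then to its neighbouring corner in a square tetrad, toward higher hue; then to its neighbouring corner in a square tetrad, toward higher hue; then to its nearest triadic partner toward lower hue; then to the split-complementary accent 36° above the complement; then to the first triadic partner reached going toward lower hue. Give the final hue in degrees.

355°

319 − 120 = 199°   (triadic ↓)
199 + 90 = 289°   (square ↑)
289 + 90 = 379 → 379 − 360 = 19°   (square ↑)
19 − 120 = -101 → -101 + 360 = 259°   (triadic ↓)
259 + 216 = 475 → 475 − 360 = 115°   (split-comp 36° ↑)
115 − 120 = -5 → -5 + 360 = 355°   (triadic ↓)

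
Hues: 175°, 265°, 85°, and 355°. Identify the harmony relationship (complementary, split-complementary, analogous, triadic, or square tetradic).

square tetradic

Sort the hues: 85°, 175°, 265°, 355°.
Successive gaps around the wheel: 90°, 90°, 90°, 90°.
Four hues every 90° form a square tetradic scheme.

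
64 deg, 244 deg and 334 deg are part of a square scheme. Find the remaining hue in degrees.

A square tetradic scheme places four hues every 90°.
The full set through 64° is {64°, 154°, 244°, 334°}.
Given {64°, 244°, 334°}, the missing hue is 154°.

154°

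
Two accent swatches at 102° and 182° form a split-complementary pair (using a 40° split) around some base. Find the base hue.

322°

The accents sit 40° either side of the complement, so the complement is their short-arc midpoint on the wheel.
Short-arc midpoint of 102° and 182°: 142°.
Base is 180° from the complement: 142 − 180 = -38 → -38 + 360 = 322°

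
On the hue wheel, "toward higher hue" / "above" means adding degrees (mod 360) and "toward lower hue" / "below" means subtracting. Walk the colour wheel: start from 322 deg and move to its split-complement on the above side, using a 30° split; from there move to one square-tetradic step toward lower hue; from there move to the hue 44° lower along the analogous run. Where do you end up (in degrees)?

split-comp 30° ↑ +210°: 322 + 210 = 532 → 532 − 360 = 172°
square ↓ −90°: 172 − 90 = 82°
analog 44° ↓ −44°: 82 − 44 = 38°

38°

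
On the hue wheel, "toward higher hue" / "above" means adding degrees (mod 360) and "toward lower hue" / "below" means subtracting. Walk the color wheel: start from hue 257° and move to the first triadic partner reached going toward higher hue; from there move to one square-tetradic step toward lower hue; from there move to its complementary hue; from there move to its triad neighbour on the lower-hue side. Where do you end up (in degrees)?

347°

triadic ↑ +120°: 257 + 120 = 377 → 377 − 360 = 17°
square ↓ −90°: 17 − 90 = -73 → -73 + 360 = 287°
complement +180°: 287 + 180 = 467 → 467 − 360 = 107°
triadic ↓ −120°: 107 − 120 = -13 → -13 + 360 = 347°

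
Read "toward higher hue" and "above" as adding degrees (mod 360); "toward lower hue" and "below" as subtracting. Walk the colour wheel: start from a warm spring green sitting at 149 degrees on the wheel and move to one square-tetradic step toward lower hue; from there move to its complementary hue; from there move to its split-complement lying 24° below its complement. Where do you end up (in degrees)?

35°

−90° (square ↓): 149 − 90 = 59°
+180° (complement): 59 + 180 = 239°
+156° (split-comp 24° ↓): 239 + 156 = 395 → 395 − 360 = 35°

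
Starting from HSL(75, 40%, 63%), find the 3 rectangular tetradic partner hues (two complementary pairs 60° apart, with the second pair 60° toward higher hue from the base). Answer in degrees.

135°, 255°, 315°

A rectangular tetradic uses two complementary pairs 60° apart: offsets 0°, 60°, 180°, 240°.
75 + 60 = 135°
75 + 180 = 255°
75 + 240 = 315°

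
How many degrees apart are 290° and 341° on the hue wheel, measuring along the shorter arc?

|290 − 341| = 51.
51 ≤ 180, so the shorter arc is 51°.

51°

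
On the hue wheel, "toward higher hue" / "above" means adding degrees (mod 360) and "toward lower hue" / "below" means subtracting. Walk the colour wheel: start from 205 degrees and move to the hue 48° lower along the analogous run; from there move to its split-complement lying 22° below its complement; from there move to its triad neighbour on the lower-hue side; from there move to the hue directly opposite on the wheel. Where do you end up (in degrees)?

analog 48° ↓ −48°: 205 − 48 = 157°
split-comp 22° ↓ +158°: 157 + 158 = 315°
triadic ↓ −120°: 315 − 120 = 195°
complement +180°: 195 + 180 = 375 → 375 − 360 = 15°

15°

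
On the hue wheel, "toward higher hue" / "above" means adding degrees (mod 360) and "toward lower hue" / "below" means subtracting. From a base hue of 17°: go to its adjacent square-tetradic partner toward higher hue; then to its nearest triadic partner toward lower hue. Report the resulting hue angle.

+90° (square ↑): 17 + 90 = 107°
−120° (triadic ↓): 107 − 120 = -13 → -13 + 360 = 347°

347°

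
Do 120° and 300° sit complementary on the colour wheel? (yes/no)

yes

Angular distance: |120 − 300| = 180 = 180°.
Complementary requires 180°.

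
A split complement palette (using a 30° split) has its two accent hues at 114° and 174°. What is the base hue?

The accents sit 30° either side of the complement, so the complement is their short-arc midpoint on the wheel.
Short-arc midpoint of 114° and 174°: 144°.
Base is 180° from the complement: 144 − 180 = -36 → -36 + 360 = 324°

324°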